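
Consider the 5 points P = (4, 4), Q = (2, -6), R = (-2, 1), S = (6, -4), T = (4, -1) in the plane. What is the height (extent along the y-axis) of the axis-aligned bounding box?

max y = 4, min y = -6, so height = 10.

10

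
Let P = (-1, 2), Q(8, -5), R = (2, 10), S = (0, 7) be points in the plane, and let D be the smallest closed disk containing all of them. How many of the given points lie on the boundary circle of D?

2

The farthest pair is Q–R with squared distance 261. The circle on this segment as diameter has centre (5, 2.5) and r² = 261/4 = 65.25.
Check P: distance² to centre = 36.25 ≤ 65.25, so it lies inside.
All remaining points lie in this disk, and no smaller disk contains both endpoints, so this is the minimum enclosing circle.
The points at distance exactly r from the centre are Q, R — 2 points.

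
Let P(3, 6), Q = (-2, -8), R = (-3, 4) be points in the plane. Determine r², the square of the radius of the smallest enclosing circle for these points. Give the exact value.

Side lengths²: PQ² = 221, PR² = 40, QR² = 145.
Since PQ² = 221 ≥ 145 + 40 = 185, the angle opposite PQ is not acute, so the smallest enclosing circle has PQ as diameter.
Centre = midpoint of PQ = (0.5, -1), r² = 221/4 = 55.25.

55.25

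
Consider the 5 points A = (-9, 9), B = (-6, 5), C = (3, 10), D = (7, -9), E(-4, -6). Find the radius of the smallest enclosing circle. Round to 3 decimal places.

12.042

A smallest enclosing disk is always determined by at most three of the input points on its boundary.
The farthest pair is A–D with squared distance 580. The circle on this segment as diameter has centre (-1, 0) and r² = 580/4 = 145.
Check B: distance² to centre = 50 ≤ 145, so it lies inside.
All remaining points lie in this disk, and no smaller disk contains both endpoints, so this is the minimum enclosing circle.
r = √145 ≈ 12.042.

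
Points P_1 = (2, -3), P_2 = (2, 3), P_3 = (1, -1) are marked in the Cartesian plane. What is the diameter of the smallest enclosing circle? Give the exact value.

6

Side lengths²: P_1P_2² = 36, P_1P_3² = 5, P_2P_3² = 17.
Since P_1P_2² = 36 ≥ 17 + 5 = 22, the angle opposite P_1P_2 is not acute, so the smallest enclosing circle has P_1P_2 as diameter.
Centre = midpoint of P_1P_2 = (2, 0), r² = 36/4 = 9.
Diameter = 2r = 2√9 = 6.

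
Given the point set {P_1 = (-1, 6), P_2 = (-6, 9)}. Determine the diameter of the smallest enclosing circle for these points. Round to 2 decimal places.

5.83

The smallest circle enclosing two points has them as diameter endpoints.
Centre = midpoint = (-3.5, 7.5); r² = |P_1P_2|²/4 = 34/4 = 8.5.
Diameter = 2r = 2√(8.5) ≈ 5.83.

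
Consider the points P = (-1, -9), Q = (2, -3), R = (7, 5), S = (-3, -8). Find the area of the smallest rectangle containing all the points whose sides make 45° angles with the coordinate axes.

69

In coordinates u = x + y, v = x − y the rectangle is axis-aligned; the map (x,y)→(u,v) scales areas by 2.
u-values: -10, -1, 12, -11; range = 12 − (-11) = 23.
v-values: 8, 5, 2, 5; range = 8 − 2 = 6.
Area = (23 × 6) / 2 = 69.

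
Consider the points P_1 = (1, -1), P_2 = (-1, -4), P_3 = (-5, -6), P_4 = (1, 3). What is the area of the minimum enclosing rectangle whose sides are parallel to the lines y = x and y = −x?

In coordinates u = x + y, v = x − y the rectangle is axis-aligned; the map (x,y)→(u,v) scales areas by 2.
u-values: 0, -5, -11, 4; range = 4 − (-11) = 15.
v-values: 2, 3, 1, -2; range = 3 − (-2) = 5.
Area = (15 × 5) / 2 = 37.5.

37.5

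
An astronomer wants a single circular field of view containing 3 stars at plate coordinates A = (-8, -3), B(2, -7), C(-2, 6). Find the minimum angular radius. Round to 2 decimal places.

6.95

Side lengths²: AB² = 116, AC² = 117, BC² = 185.
Since BC² = 185 < 117 + 116 = 233, the triangle is acute, so the smallest enclosing circle is the circumcircle.
Circumcentre = (-26/19, -35/38), r² = 69745/1444.
r = √(69745/1444) ≈ 6.95.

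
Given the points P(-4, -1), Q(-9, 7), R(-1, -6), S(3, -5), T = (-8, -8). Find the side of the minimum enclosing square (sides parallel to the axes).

The bounding box has width 12 and height 15.
An axis-aligned square enclosing the set must have side ≥ max(width, height).
So the minimum side is max(12, 15) = 15.

15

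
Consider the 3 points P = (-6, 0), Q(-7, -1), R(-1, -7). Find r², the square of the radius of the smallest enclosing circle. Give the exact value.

18.5

Side lengths²: PQ² = 2, PR² = 74, QR² = 72.
Since PR² = 74 ≥ 72 + 2 = 74, the angle opposite PR is not acute, so the smallest enclosing circle has PR as diameter.
Centre = midpoint of PR = (-3.5, -3.5), r² = 74/4 = 18.5.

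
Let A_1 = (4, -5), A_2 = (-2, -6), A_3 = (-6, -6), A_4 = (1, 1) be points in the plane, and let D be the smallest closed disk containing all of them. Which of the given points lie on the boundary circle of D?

A_1, A_3, A_4

The minimum enclosing circle is determined by three boundary points: A_1, A_3, A_4.
Their circumcentre is (-7/6, -23/6) with r² = 505/18.
The farthest remaining point A_2 is at distance² 97/18 ≤ 505/18.
The points at distance exactly r from the centre are A_1, A_3, A_4 — 3 points.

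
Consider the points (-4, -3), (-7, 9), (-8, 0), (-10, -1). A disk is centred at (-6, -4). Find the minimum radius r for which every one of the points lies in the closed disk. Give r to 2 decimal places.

13.04

The required radius is the distance from (-6, -4) to the farthest point.
Squared distances: 5, 170, 20, 25.
Maximum is 170, attained at (-7, 9).
r = √170 ≈ 13.04.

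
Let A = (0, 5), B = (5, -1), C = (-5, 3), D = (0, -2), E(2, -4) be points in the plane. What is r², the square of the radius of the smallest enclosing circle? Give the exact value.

29

A smallest enclosing disk is always determined by at most three of the input points on its boundary.
The farthest pair is B–C with squared distance 116. The circle on this segment as diameter has centre (0, 1) and r² = 116/4 = 29.
Check A: distance² to centre = 16 ≤ 29, so it lies inside.
All remaining points lie in this disk, and no smaller disk contains both endpoints, so this is the minimum enclosing circle.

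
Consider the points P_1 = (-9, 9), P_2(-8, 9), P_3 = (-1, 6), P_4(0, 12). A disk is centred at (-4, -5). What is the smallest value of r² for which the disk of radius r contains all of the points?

305

The required radius is the distance from (-4, -5) to the farthest point.
Squared distances: 221, 212, 130, 305.
Maximum is 305, attained at P_4.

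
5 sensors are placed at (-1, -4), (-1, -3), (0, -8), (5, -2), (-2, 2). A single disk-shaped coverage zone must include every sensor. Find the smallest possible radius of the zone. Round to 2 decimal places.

The minimum enclosing circle of a finite set is fixed by two of the points (as a diameter) or three (as a circumcircle).
The minimum enclosing circle is determined by three boundary points: (0, -8), (5, -2), (-2, 2).
Their circumcentre is (-7/62, -175/62) with r² = 51545/1922.
The farthest remaining point (-1, -4) is at distance² 4177/1922 ≤ 51545/1922.
r = √(51545/1922) ≈ 5.18.

5.18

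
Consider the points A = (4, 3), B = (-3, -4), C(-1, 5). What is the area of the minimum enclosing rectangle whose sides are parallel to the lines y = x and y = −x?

In coordinates u = x + y, v = x − y the rectangle is axis-aligned; the map (x,y)→(u,v) scales areas by 2.
u-values: 7, -7, 4; range = 7 − (-7) = 14.
v-values: 1, 1, -6; range = 1 − (-6) = 7.
Area = (14 × 7) / 2 = 49.

49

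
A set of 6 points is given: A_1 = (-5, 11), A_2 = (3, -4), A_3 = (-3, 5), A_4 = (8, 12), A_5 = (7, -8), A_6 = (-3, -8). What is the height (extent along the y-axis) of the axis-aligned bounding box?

max y = 12, min y = -8, so height = 20.

20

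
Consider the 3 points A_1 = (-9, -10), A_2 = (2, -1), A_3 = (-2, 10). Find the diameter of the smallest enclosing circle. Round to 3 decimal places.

21.190

Side lengths²: A_1A_2² = 202, A_1A_3² = 449, A_2A_3² = 137.
Since A_1A_3² = 449 ≥ 202 + 137 = 339, the angle opposite A_1A_3 is not acute, so the smallest enclosing circle has A_1A_3 as diameter.
Centre = midpoint of A_1A_3 = (-5.5, 0), r² = 449/4 = 112.25.
Diameter = 2r = 2√(112.25) ≈ 21.190.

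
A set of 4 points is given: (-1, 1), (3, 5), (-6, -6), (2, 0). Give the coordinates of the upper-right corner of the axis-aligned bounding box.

x-range [-6, 3], y-range [-6, 5].
The upper-right corner is (3, 5).

(3, 5)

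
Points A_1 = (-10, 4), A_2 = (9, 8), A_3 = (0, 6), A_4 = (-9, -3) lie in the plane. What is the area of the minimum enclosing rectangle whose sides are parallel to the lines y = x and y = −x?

217.5

In coordinates u = x + y, v = x − y the rectangle is axis-aligned; the map (x,y)→(u,v) scales areas by 2.
u-values: -6, 17, 6, -12; range = 17 − (-12) = 29.
v-values: -14, 1, -6, -6; range = 1 − (-14) = 15.
Area = (29 × 15) / 2 = 217.5.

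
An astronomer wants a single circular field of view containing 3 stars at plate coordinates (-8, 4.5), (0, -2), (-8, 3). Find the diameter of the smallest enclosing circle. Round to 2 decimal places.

Call the three points A, B, C in the order given.
Side lengths²: AB² = 106.25, AC² = 2.25, BC² = 89.
Since AB² = 106.25 ≥ 89 + 2.25 = 91.25, the angle opposite AB is not acute, so the smallest enclosing circle has AB as diameter.
Centre = midpoint of AB = (-4, 1.25), r² = 106.25/4 = 26.5625.
Diameter = 2r = 2√(26.5625) ≈ 10.31.

10.31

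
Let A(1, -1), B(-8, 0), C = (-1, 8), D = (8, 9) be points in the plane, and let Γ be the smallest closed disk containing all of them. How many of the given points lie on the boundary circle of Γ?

A smallest enclosing disk is always determined by at most three of the input points on its boundary.
The farthest pair is B–D with squared distance 337. The circle on this segment as diameter has centre (0, 4.5) and r² = 337/4 = 84.25.
Check A: distance² to centre = 31.25 ≤ 84.25, so it lies inside.
All remaining points lie in this disk, and no smaller disk contains both endpoints, so this is the minimum enclosing circle.
The points at distance exactly r from the centre are B, D — 2 points.

2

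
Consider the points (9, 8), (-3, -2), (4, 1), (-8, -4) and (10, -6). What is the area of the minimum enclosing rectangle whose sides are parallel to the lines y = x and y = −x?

290

In coordinates u = x + y, v = x − y the rectangle is axis-aligned; the map (x,y)→(u,v) scales areas by 2.
u-values: 17, -5, 5, -12, 4; range = 17 − (-12) = 29.
v-values: 1, -1, 3, -4, 16; range = 16 − (-4) = 20.
Area = (29 × 20) / 2 = 290.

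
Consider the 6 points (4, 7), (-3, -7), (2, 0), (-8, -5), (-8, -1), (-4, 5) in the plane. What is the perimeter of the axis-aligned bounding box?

52

Width = max x − min x = 4 − (-8) = 12.
Height = max y − min y = 7 − (-7) = 14.
Perimeter = 2(12 + 14) = 52.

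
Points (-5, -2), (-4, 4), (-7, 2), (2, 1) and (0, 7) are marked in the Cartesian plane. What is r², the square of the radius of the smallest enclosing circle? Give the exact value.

A smallest enclosing disk is always determined by at most three of the input points on its boundary.
The farthest pair is (-5, -2)–(0, 7) with squared distance 106. The circle on this segment as diameter has centre (-2.5, 2.5) and r² = 106/4 = 26.5.
Check (-4, 4): distance² to centre = 4.5 ≤ 26.5, so it lies inside.
All remaining points lie in this disk, and no smaller disk contains both endpoints, so this is the minimum enclosing circle.

26.5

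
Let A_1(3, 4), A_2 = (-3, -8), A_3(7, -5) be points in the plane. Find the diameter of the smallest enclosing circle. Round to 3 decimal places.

Side lengths²: A_1A_2² = 180, A_1A_3² = 97, A_2A_3² = 109.
Since A_1A_2² = 180 < 109 + 97 = 206, the triangle is acute, so the smallest enclosing circle is the circumcircle.
Circumcentre = (13/17, -81/34), r² = 52865/1156.
Diameter = 2r = 2√(52865/1156) ≈ 13.525.

13.525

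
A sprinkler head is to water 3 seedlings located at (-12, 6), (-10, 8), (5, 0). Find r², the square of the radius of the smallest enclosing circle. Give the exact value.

81.25

Call the three points A, B, C in the order given.
Side lengths²: AB² = 8, AC² = 325, BC² = 289.
Since AC² = 325 ≥ 289 + 8 = 297, the angle opposite AC is not acute, so the smallest enclosing circle has AC as diameter.
Centre = midpoint of AC = (-3.5, 3), r² = 325/4 = 81.25.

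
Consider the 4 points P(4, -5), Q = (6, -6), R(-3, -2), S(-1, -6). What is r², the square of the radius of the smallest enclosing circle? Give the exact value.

A smallest enclosing disk is always determined by at most three of the input points on its boundary.
The farthest pair is Q–R with squared distance 97. The circle on this segment as diameter has centre (1.5, -4) and r² = 97/4 = 24.25.
Check P: distance² to centre = 7.25 ≤ 24.25, so it lies inside.
All remaining points lie in this disk, and no smaller disk contains both endpoints, so this is the minimum enclosing circle.

24.25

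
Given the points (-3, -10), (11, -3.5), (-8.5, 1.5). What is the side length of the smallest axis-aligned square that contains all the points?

The bounding box has width 19.5 and height 11.5.
An axis-aligned square enclosing the set must have side ≥ max(width, height).
So the minimum side is max(19.5, 11.5) = 19.5.

19.5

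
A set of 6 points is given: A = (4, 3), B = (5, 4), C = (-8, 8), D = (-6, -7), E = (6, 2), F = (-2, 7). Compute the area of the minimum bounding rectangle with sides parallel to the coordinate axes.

x ranges over [-8, 6], width 14.
y ranges over [-7, 8], height 15.
Area = 14 × 15 = 210.

210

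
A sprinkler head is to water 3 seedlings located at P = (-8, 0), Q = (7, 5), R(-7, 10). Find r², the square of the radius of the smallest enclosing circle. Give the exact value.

111605/1682

Side lengths²: PQ² = 250, PR² = 101, QR² = 221.
Since PQ² = 250 < 221 + 101 = 322, the triangle is acute, so the smallest enclosing circle is the circumcircle.
Circumcentre = (-65/58, 253/58), r² = 111605/1682.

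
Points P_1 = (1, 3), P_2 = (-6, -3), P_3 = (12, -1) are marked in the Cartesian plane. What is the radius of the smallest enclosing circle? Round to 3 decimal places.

9.055

Side lengths²: P_1P_2² = 85, P_1P_3² = 137, P_2P_3² = 328.
Since P_2P_3² = 328 ≥ 137 + 85 = 222, the angle opposite P_2P_3 is not acute, so the smallest enclosing circle has P_2P_3 as diameter.
Centre = midpoint of P_2P_3 = (3, -2), r² = 328/4 = 82.
r = √82 ≈ 9.055.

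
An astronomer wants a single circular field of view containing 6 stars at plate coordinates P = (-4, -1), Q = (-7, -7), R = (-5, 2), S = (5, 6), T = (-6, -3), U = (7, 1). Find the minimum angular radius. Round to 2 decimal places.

8.85

A smallest enclosing disk is always determined by at most three of the input points on its boundary.
The farthest pair is Q–S with squared distance 313. The circle on this segment as diameter has centre (-1, -0.5) and r² = 313/4 = 78.25.
Check P: distance² to centre = 9.25 ≤ 78.25, so it lies inside.
All remaining points lie in this disk, and no smaller disk contains both endpoints, so this is the minimum enclosing circle.
r = √(78.25) ≈ 8.85.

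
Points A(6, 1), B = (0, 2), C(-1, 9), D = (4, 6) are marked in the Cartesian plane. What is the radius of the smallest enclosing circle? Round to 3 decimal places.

5.315

By Welzl's lemma the MEC is supported by two points (diametrically opposite) or three points (on a circumcircle).
The farthest pair is A–C with squared distance 113. The circle on this segment as diameter has centre (2.5, 5) and r² = 113/4 = 28.25.
Check B: distance² to centre = 15.25 ≤ 28.25, so it lies inside.
All remaining points lie in this disk, and no smaller disk contains both endpoints, so this is the minimum enclosing circle.
r = √(28.25) ≈ 5.315.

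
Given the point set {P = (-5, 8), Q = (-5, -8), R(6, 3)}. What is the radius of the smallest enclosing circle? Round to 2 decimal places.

8.54

Side lengths²: PQ² = 256, PR² = 146, QR² = 242.
Since PQ² = 256 < 242 + 146 = 388, the triangle is acute, so the smallest enclosing circle is the circumcircle.
Circumcentre = (-2, 0), r² = 73.
r = √73 ≈ 8.54.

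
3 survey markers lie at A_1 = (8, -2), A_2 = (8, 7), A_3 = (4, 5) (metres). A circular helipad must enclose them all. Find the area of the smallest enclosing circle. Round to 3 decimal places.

Side lengths²: A_1A_2² = 81, A_1A_3² = 65, A_2A_3² = 20.
Since A_1A_2² = 81 < 65 + 20 = 85, the triangle is acute, so the smallest enclosing circle is the circumcircle.
Circumcentre = (7.75, 2.5), r² = 20.3125.
Area = π·r² = π·20.3125 ≈ 63.814.

63.814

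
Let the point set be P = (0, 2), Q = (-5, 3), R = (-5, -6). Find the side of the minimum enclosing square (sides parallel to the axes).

The bounding box has width 5 and height 9.
An axis-aligned square enclosing the set must have side ≥ max(width, height).
So the minimum side is max(5, 9) = 9.

9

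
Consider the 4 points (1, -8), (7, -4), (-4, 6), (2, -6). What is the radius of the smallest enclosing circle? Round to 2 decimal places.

The minimum enclosing circle of a finite set is fixed by two of the points (as a diameter) or three (as a circumcircle).
The minimum enclosing circle is determined by three boundary points: (1, -8), (7, -4), (-4, 6).
Their circumcentre is (0.25, -0.375) with r² = 58.703125.
The farthest remaining point (2, -6) is at distance² 34.703125 ≤ 58.703125.
r = √(58.703125) ≈ 7.66.

7.66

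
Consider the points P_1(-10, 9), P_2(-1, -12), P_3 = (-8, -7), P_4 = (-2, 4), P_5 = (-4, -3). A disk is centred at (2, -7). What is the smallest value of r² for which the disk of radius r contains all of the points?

400

The required radius is the distance from (2, -7) to the farthest point.
Squared distances: 400, 34, 100, 137, 52.
Maximum is 400, attained at P_1.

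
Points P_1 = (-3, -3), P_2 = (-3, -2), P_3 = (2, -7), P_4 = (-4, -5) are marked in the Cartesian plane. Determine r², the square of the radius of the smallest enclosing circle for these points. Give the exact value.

12.5

The minimum enclosing circle of a finite set is fixed by two of the points (as a diameter) or three (as a circumcircle).
The farthest pair is P_2–P_3 with squared distance 50. The circle on this segment as diameter has centre (-0.5, -4.5) and r² = 50/4 = 12.5.
Check P_1: distance² to centre = 8.5 ≤ 12.5, so it lies inside.
All remaining points lie in this disk, and no smaller disk contains both endpoints, so this is the minimum enclosing circle.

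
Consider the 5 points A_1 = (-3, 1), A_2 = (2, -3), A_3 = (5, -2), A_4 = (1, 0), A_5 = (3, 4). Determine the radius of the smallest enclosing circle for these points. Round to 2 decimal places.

4.32

The minimum enclosing circle of a finite set is fixed by two of the points (as a diameter) or three (as a circumcircle).
The minimum enclosing circle is determined by three boundary points: A_1, A_3, A_5.
Their circumcentre is (17/14, 1/14) with r² = 1825/98.
The farthest remaining point A_2 is at distance² 985/98 ≤ 1825/98.
r = √(1825/98) ≈ 4.32.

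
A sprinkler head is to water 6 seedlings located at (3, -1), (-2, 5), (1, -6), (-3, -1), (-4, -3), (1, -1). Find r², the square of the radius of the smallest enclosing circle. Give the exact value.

32.5

The minimum enclosing circle of a finite set is fixed by two of the points (as a diameter) or three (as a circumcircle).
The farthest pair is (-2, 5)–(1, -6) with squared distance 130. The circle on this segment as diameter has centre (-0.5, -0.5) and r² = 130/4 = 32.5.
Check (3, -1): distance² to centre = 12.5 ≤ 32.5, so it lies inside.
All remaining points lie in this disk, and no smaller disk contains both endpoints, so this is the minimum enclosing circle.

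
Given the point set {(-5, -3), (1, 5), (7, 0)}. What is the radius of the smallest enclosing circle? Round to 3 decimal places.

Call the three points A, B, C in the order given.
Side lengths²: AB² = 100, AC² = 153, BC² = 61.
Since AC² = 153 < 100 + 61 = 161, the triangle is acute, so the smallest enclosing circle is the circumcircle.
Circumcentre = (12/13, -31/26), r² = 25925/676.
r = √(25925/676) ≈ 6.193.

6.193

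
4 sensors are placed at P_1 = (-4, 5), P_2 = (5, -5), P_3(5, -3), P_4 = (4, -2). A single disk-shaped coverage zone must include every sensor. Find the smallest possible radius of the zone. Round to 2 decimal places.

The farthest pair is P_1–P_2 with squared distance 181. The circle on this segment as diameter has centre (0.5, 0) and r² = 181/4 = 45.25.
Check P_3: distance² to centre = 29.25 ≤ 45.25, so it lies inside.
All remaining points lie in this disk, and no smaller disk contains both endpoints, so this is the minimum enclosing circle.
r = √(45.25) ≈ 6.73.

6.73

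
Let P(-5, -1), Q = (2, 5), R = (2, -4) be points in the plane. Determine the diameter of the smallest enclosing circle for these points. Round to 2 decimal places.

10.03

Side lengths²: PQ² = 85, PR² = 58, QR² = 81.
Since PQ² = 85 < 81 + 58 = 139, the triangle is acute, so the smallest enclosing circle is the circumcircle.
Circumcentre = (-3/14, 0.5), r² = 2465/98.
Diameter = 2r = 2√(2465/98) ≈ 10.03.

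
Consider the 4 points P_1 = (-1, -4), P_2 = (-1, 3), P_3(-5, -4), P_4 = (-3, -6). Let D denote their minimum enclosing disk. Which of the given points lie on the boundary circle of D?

By Welzl's lemma the MEC is supported by two points (diametrically opposite) or three points (on a circumcircle).
The farthest pair is P_2–P_4 with squared distance 85. The circle on this segment as diameter has centre (-2, -1.5) and r² = 85/4 = 21.25.
Check P_1: distance² to centre = 7.25 ≤ 21.25, so it lies inside.
All remaining points lie in this disk, and no smaller disk contains both endpoints, so this is the minimum enclosing circle.
The points at distance exactly r from the centre are P_2, P_4 — 2 points.

P_2, P_4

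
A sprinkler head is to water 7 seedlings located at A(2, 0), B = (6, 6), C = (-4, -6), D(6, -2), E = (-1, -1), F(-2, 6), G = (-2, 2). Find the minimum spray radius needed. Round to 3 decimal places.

7.810

A smallest enclosing disk is always determined by at most three of the input points on its boundary.
The farthest pair is B–C with squared distance 244. The circle on this segment as diameter has centre (1, 0) and r² = 244/4 = 61.
Check A: distance² to centre = 1 ≤ 61, so it lies inside.
All remaining points lie in this disk, and no smaller disk contains both endpoints, so this is the minimum enclosing circle.
r = √61 ≈ 7.810.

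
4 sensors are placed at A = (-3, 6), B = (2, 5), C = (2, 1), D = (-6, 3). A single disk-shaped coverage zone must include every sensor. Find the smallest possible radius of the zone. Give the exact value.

4.25

The minimum enclosing circle of a finite set is fixed by two of the points (as a diameter) or three (as a circumcircle).
The minimum enclosing circle is determined by three boundary points: B, C, D.
Their circumcentre is (-1.75, 3) with r² = 18.0625.
The farthest remaining point A is at distance² 10.5625 ≤ 18.0625.
r = √(18.0625) = 4.25.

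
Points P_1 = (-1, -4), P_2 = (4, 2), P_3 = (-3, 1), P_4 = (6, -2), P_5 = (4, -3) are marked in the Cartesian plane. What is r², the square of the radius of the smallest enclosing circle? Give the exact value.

The farthest pair is P_3–P_4 with squared distance 90. The circle on this segment as diameter has centre (1.5, -0.5) and r² = 90/4 = 22.5.
Check P_1: distance² to centre = 18.5 ≤ 22.5, so it lies inside.
All remaining points lie in this disk, and no smaller disk contains both endpoints, so this is the minimum enclosing circle.

22.5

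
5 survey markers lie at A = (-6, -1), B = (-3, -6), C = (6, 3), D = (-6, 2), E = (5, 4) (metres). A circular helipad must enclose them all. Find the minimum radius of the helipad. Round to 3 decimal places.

By Welzl's lemma the MEC is supported by two points (diametrically opposite) or three points (on a circumcircle).
The minimum enclosing circle is determined by three boundary points: B, C, D.
Their circumcentre is (5/22, -5/22) with r² = 10585/242.
The farthest remaining point E is at distance² 9837/242 ≤ 10585/242.
r = √(10585/242) ≈ 6.614.

6.614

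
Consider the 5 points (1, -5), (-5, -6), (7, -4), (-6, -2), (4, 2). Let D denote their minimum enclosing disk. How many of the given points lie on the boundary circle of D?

A smallest enclosing disk is always determined by at most three of the input points on its boundary.
The farthest pair is (7, -4)–(-6, -2) with squared distance 173. The circle on this segment as diameter has centre (0.5, -3) and r² = 173/4 = 43.25.
Check (1, -5): distance² to centre = 4.25 ≤ 43.25, so it lies inside.
All remaining points lie in this disk, and no smaller disk contains both endpoints, so this is the minimum enclosing circle.
The points at distance exactly r from the centre are (7, -4), (-6, -2) — 2 points.

2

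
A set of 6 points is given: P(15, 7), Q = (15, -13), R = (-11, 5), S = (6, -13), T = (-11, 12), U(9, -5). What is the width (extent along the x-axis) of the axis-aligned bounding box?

26

max x = 15, min x = -11, so width = 26.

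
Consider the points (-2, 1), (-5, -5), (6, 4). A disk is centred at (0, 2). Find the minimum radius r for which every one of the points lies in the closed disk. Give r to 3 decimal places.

The required radius is the distance from (0, 2) to the farthest point.
Squared distances: 5, 74, 40.
Maximum is 74, attained at (-5, -5).
r = √74 ≈ 8.602.

8.602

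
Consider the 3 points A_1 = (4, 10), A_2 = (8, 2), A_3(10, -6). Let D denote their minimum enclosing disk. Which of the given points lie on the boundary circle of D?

A_1, A_3

Side lengths²: A_1A_2² = 80, A_1A_3² = 292, A_2A_3² = 68.
Since A_1A_3² = 292 ≥ 80 + 68 = 148, the angle opposite A_1A_3 is not acute, so the smallest enclosing circle has A_1A_3 as diameter.
Centre = midpoint of A_1A_3 = (7, 2), r² = 292/4 = 73.
The points at distance exactly r from the centre are A_1, A_3 — 2 points.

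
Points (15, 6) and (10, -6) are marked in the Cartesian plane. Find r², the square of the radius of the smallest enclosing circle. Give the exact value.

42.25

The smallest circle enclosing two points has them as diameter endpoints.
Centre = midpoint = (12.5, 0); r² = |(15, 6)−(10, -6)|²/4 = 169/4 = 42.25.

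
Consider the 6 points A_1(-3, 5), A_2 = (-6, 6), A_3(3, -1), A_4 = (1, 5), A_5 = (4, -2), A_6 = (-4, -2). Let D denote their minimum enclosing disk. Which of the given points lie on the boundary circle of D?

A_2, A_5

By Welzl's lemma the MEC is supported by two points (diametrically opposite) or three points (on a circumcircle).
The farthest pair is A_2–A_5 with squared distance 164. The circle on this segment as diameter has centre (-1, 2) and r² = 164/4 = 41.
Check A_1: distance² to centre = 13 ≤ 41, so it lies inside.
All remaining points lie in this disk, and no smaller disk contains both endpoints, so this is the minimum enclosing circle.
The points at distance exactly r from the centre are A_2, A_5 — 2 points.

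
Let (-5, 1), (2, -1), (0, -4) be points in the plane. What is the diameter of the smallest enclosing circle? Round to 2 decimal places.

Call the three points A, B, C in the order given.
Side lengths²: AB² = 53, AC² = 50, BC² = 13.
Since AB² = 53 < 50 + 13 = 63, the triangle is acute, so the smallest enclosing circle is the circumcircle.
Circumcentre = (-1.7, -0.7), r² = 13.78.
Diameter = 2r = 2√(13.78) ≈ 7.42.

7.42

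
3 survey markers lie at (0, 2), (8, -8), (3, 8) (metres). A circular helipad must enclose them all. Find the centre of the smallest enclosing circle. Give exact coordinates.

Call the three points A, B, C in the order given.
Side lengths²: AB² = 164, AC² = 45, BC² = 281.
Since BC² = 281 ≥ 164 + 45 = 209, the angle opposite BC is not acute, so the smallest enclosing circle has BC as diameter.
Centre = midpoint of BC = (5.5, 0), r² = 281/4 = 70.25.
Centre = (5.5, 0).

(5.5, 0)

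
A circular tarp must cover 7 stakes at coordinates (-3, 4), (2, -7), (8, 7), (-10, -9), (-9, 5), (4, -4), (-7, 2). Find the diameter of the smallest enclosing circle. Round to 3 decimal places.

24.083

A smallest enclosing disk is always determined by at most three of the input points on its boundary.
The farthest pair is (8, 7)–(-10, -9) with squared distance 580. The circle on this segment as diameter has centre (-1, -1) and r² = 580/4 = 145.
Check (-3, 4): distance² to centre = 29 ≤ 145, so it lies inside.
All remaining points lie in this disk, and no smaller disk contains both endpoints, so this is the minimum enclosing circle.
Diameter = 2r = 2√145 ≈ 24.083.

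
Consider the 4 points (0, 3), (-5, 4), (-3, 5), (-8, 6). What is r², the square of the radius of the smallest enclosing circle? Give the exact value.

18.25

A smallest enclosing disk is always determined by at most three of the input points on its boundary.
The farthest pair is (0, 3)–(-8, 6) with squared distance 73. The circle on this segment as diameter has centre (-4, 4.5) and r² = 73/4 = 18.25.
Check (-5, 4): distance² to centre = 1.25 ≤ 18.25, so it lies inside.
All remaining points lie in this disk, and no smaller disk contains both endpoints, so this is the minimum enclosing circle.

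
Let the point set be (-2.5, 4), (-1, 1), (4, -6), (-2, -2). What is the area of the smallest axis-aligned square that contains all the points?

The bounding box has width 6.5 and height 10.
An axis-aligned square enclosing the set must have side ≥ max(width, height).
So the minimum side is max(6.5, 10) = 10.
Area = 10² = 100.

100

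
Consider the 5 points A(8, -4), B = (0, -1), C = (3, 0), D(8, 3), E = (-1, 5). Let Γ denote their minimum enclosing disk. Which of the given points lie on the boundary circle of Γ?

The farthest pair is A–E with squared distance 162. The circle on this segment as diameter has centre (3.5, 0.5) and r² = 162/4 = 40.5.
Check B: distance² to centre = 14.5 ≤ 40.5, so it lies inside.
All remaining points lie in this disk, and no smaller disk contains both endpoints, so this is the minimum enclosing circle.
The points at distance exactly r from the centre are A, E — 2 points.

A, E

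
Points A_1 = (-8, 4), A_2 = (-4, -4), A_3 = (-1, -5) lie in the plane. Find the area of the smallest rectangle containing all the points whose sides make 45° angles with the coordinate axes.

32

In coordinates u = x + y, v = x − y the rectangle is axis-aligned; the map (x,y)→(u,v) scales areas by 2.
u-values: -4, -8, -6; range = -4 − (-8) = 4.
v-values: -12, 0, 4; range = 4 − (-12) = 16.
Area = (4 × 16) / 2 = 32.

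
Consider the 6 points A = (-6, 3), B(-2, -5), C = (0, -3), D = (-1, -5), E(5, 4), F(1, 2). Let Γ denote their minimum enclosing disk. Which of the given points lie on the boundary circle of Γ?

A, B, E

The minimum enclosing circle is determined by three boundary points: A, B, E.
Their circumcentre is (-6/23, 20/23) with r² = 19825/529.
The farthest remaining point D is at distance² 18514/529 ≤ 19825/529.
The points at distance exactly r from the centre are A, B, E — 3 points.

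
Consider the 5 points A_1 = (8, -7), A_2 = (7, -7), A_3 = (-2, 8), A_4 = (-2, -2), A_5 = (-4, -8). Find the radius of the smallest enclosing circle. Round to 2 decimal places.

The minimum enclosing circle is determined by three boundary points: A_1, A_3, A_5.
Their circumcentre is (27/19, -21/38) with r² = 122525/1444.
The farthest remaining point A_2 is at distance² 104969/1444 ≤ 122525/1444.
r = √(122525/1444) ≈ 9.21.

9.21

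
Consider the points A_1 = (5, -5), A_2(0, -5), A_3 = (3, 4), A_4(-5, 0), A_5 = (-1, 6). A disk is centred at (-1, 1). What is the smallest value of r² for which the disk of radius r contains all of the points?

72

The required radius is the distance from (-1, 1) to the farthest point.
Squared distances: 72, 37, 25, 17, 25.
Maximum is 72, attained at A_1.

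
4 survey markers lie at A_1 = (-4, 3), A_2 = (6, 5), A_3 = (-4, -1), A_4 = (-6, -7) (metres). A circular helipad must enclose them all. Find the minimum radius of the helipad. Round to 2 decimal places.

The minimum enclosing circle of a finite set is fixed by two of the points (as a diameter) or three (as a circumcircle).
The farthest pair is A_2–A_4 with squared distance 288. The circle on this segment as diameter has centre (0, -1) and r² = 288/4 = 72.
Check A_1: distance² to centre = 32 ≤ 72, so it lies inside.
All remaining points lie in this disk, and no smaller disk contains both endpoints, so this is the minimum enclosing circle.
r = √72 ≈ 8.49.

8.49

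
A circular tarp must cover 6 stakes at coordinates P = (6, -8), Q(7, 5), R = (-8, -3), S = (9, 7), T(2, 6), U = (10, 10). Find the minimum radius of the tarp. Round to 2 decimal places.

The minimum enclosing circle of a finite set is fixed by two of the points (as a diameter) or three (as a circumcircle).
The minimum enclosing circle is determined by three boundary points: P, R, U.
Their circumcentre is (1.8125, 2.375) with r² = 125.17578125.
The farthest remaining point S is at distance² 73.05078125 ≤ 125.17578125.
r = √(125.17578125) ≈ 11.19.

11.19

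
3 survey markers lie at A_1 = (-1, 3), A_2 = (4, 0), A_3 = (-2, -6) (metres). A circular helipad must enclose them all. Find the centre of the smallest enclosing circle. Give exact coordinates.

(-0.375, -1.625)

Side lengths²: A_1A_2² = 34, A_1A_3² = 82, A_2A_3² = 72.
Since A_1A_3² = 82 < 72 + 34 = 106, the triangle is acute, so the smallest enclosing circle is the circumcircle.
Circumcentre = (-0.375, -1.625), r² = 21.78125.
Centre = (-0.375, -1.625).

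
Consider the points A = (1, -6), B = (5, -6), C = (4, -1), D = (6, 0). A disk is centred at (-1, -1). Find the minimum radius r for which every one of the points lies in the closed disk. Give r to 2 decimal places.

The required radius is the distance from (-1, -1) to the farthest point.
Squared distances: 29, 61, 25, 50.
Maximum is 61, attained at B.
r = √61 ≈ 7.81.

7.81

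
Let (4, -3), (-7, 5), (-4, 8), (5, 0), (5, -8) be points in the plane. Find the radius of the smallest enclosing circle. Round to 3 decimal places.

A smallest enclosing disk is always determined by at most three of the input points on its boundary.
The farthest pair is (-4, 8)–(5, -8) with squared distance 337. The circle on this segment as diameter has centre (0.5, 0) and r² = 337/4 = 84.25.
Check (4, -3): distance² to centre = 21.25 ≤ 84.25, so it lies inside.
All remaining points lie in this disk, and no smaller disk contains both endpoints, so this is the minimum enclosing circle.
r = √(84.25) ≈ 9.179.

9.179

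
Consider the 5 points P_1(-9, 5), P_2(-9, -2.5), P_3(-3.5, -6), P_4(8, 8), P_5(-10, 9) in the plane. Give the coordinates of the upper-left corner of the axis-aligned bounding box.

(-10, 9)

x-range [-10, 8], y-range [-6, 9].
The upper-left corner is (-10, 9).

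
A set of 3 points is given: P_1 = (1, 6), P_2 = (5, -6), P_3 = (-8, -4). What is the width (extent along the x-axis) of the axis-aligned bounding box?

13

max x = 5, min x = -8, so width = 13.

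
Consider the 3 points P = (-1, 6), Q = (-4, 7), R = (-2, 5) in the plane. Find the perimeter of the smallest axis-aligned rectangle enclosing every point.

Width = max x − min x = -1 − (-4) = 3.
Height = max y − min y = 7 − 5 = 2.
Perimeter = 2(3 + 2) = 10.

10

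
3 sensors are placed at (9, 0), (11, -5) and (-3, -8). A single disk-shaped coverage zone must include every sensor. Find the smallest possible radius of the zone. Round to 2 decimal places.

Call the three points A, B, C in the order given.
Side lengths²: AB² = 29, AC² = 208, BC² = 205.
Since AC² = 208 < 205 + 29 = 234, the triangle is acute, so the smallest enclosing circle is the circumcircle.
Circumcentre = (70/19, -191/38), r² = 77285/1444.
r = √(77285/1444) ≈ 7.32.

7.32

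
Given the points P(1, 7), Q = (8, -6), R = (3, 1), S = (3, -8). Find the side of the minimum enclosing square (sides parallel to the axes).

15

The bounding box has width 7 and height 15.
An axis-aligned square enclosing the set must have side ≥ max(width, height).
So the minimum side is max(7, 15) = 15.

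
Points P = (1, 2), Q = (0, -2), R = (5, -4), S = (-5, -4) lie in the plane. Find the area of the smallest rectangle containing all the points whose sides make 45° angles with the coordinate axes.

In coordinates u = x + y, v = x − y the rectangle is axis-aligned; the map (x,y)→(u,v) scales areas by 2.
u-values: 3, -2, 1, -9; range = 3 − (-9) = 12.
v-values: -1, 2, 9, -1; range = 9 − (-1) = 10.
Area = (12 × 10) / 2 = 60.

60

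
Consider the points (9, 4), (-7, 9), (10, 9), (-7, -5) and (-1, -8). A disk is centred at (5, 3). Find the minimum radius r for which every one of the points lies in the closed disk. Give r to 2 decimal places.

14.42

The required radius is the distance from (5, 3) to the farthest point.
Squared distances: 17, 180, 61, 208, 157.
Maximum is 208, attained at (-7, -5).
r = √208 ≈ 14.42.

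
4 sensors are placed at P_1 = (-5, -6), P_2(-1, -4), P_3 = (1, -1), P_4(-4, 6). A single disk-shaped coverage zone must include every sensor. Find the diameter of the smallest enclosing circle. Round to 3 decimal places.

The farthest pair is P_1–P_4 with squared distance 145. The circle on this segment as diameter has centre (-4.5, 0) and r² = 145/4 = 36.25.
Check P_2: distance² to centre = 28.25 ≤ 36.25, so it lies inside.
All remaining points lie in this disk, and no smaller disk contains both endpoints, so this is the minimum enclosing circle.
Diameter = 2r = 2√(36.25) ≈ 12.042.

12.042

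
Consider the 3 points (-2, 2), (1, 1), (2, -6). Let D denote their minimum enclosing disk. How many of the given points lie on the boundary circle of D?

2

Call the three points A, B, C in the order given.
Side lengths²: AB² = 10, AC² = 80, BC² = 50.
Since AC² = 80 ≥ 50 + 10 = 60, the angle opposite AC is not acute, so the smallest enclosing circle has AC as diameter.
Centre = midpoint of AC = (0, -2), r² = 80/4 = 20.
The points at distance exactly r from the centre are (-2, 2), (2, -6) — 2 points.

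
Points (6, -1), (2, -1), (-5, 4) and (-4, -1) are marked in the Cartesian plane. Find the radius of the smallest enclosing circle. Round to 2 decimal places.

6.04

A smallest enclosing disk is always determined by at most three of the input points on its boundary.
The farthest pair is (6, -1)–(-5, 4) with squared distance 146. The circle on this segment as diameter has centre (0.5, 1.5) and r² = 146/4 = 36.5.
Check (2, -1): distance² to centre = 8.5 ≤ 36.5, so it lies inside.
All remaining points lie in this disk, and no smaller disk contains both endpoints, so this is the minimum enclosing circle.
r = √(36.5) ≈ 6.04.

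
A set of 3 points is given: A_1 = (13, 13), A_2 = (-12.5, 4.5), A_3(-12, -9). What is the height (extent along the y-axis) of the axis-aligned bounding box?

max y = 13, min y = -9, so height = 22.

22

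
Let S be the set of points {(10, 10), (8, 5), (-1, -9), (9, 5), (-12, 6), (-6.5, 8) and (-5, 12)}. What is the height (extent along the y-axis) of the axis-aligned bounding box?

21

max y = 12, min y = -9, so height = 21.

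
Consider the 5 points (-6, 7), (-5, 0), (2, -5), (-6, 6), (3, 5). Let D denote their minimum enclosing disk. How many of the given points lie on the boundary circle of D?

2

By Welzl's lemma the MEC is supported by two points (diametrically opposite) or three points (on a circumcircle).
The farthest pair is (-6, 7)–(2, -5) with squared distance 208. The circle on this segment as diameter has centre (-2, 1) and r² = 208/4 = 52.
Check (-5, 0): distance² to centre = 10 ≤ 52, so it lies inside.
All remaining points lie in this disk, and no smaller disk contains both endpoints, so this is the minimum enclosing circle.
The points at distance exactly r from the centre are (-6, 7), (2, -5) — 2 points.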